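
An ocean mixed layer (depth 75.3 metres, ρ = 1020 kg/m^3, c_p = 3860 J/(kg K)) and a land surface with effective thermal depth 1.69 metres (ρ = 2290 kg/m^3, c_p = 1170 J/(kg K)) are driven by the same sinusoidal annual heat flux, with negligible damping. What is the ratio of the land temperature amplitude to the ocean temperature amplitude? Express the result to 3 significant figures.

65.5

C_ocean = 1020 × 3860 × 75.3 = 2.96×10^8 J/(m²·K).
C_land = 2290 × 1170 × 1.69 = 4.53×10^6 J/(m²·K).
Undamped amplitude ∝ 1/C, so A_land/A_ocean = C_ocean/C_land = 65.5.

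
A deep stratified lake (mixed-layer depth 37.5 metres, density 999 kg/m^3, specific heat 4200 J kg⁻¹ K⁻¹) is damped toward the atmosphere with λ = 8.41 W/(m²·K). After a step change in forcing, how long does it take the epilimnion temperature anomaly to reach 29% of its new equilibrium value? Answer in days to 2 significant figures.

74 days

Areal heat capacity C = ρ c_p D = 999 × 4200 × 37.5 = 1.57×10^8 J/(m^2 K).
τ = C / λ = 1.57×10^8 / 8.41 = 1.87×10^7 s.
Fraction reached: 1 − e^(−t/τ) = 0.29 ⇒ t = −τ ln(1 − 0.29) = τ × 0.342.
t = 6.41×10^6 s = 74.2 days.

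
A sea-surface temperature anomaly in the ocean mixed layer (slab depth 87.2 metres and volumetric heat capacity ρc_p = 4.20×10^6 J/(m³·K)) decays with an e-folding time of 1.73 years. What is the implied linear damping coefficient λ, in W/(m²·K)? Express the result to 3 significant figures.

6.71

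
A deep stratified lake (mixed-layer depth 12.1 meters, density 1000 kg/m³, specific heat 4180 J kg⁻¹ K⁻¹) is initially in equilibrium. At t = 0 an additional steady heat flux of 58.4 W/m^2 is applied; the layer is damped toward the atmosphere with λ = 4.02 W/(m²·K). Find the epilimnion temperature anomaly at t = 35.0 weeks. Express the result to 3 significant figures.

11.8 K

Areal heat capacity C = ρ c_p D = 1000 × 4180 × 12.1 = 5.06×10^7 J/(m^2 K).
τ = C / λ = 5.06×10^7 / 4.02 = 1.26×10^7 s.
Equilibrium anomaly ΔT_eq = F / λ = 58.4 / 4.02 = 14.5 K.
t = 35.0 weeks = 2.12×10^7 s, so t/τ = 1.68.
ΔT(t) = ΔT_eq (1 − e^(−t/τ)) = 14.5 × (1 − e^−1.68) = 11.8 K.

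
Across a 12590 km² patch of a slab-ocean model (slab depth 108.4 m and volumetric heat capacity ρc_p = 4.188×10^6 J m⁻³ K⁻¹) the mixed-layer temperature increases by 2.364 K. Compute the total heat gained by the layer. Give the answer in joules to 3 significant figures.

1.35×10^19 J

Areal heat capacity C = ρc_p × D = 4.188×10^6 × 108.4 = 4.54×10^8 J m⁻² K⁻¹.
Heat per unit area: q = C ΔT = 4.54×10^8 × 2.364 = 1.07×10^9 J/m².
Total heat: Q = q × A = 1.07×10^9 × (12590 × 10⁶ m²) = 1.35×10^19 J.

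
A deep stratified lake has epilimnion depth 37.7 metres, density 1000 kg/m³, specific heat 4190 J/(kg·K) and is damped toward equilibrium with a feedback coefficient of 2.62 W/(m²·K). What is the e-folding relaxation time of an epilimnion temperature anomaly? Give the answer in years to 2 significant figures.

Areal heat capacity C = ρ c_p D = 1000 × 4190 × 37.7 = 1.58×10^8 J/(m²·K).
Relaxation time τ = C / λ = 1.58×10^8 / 2.62 = 6.03×10^7 s.
In years: 6.03×10^7 s / (3.156×10^7 s/year) = 1.91 years.

1.9 years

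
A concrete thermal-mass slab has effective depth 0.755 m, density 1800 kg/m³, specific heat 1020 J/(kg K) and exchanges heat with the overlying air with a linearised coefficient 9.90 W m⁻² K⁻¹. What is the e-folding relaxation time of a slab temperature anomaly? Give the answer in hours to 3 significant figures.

Areal heat capacity C = ρ c_p D = 1800 × 1020 × 0.755 = 1.39×10^6 J/(m²·K).
Relaxation time τ = C / λ = 1.39×10^6 / 9.90 = 1.40×10^5 s.
In hours: 1.40×10^5 s / (3600 s/hour) = 38.9 hours.

38.9 hours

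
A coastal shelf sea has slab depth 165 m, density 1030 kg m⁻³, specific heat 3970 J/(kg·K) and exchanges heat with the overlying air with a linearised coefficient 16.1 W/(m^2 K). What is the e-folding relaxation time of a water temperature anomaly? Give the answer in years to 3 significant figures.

Areal heat capacity C = ρ c_p D = 1030 × 3970 × 165 = 6.75×10^8 J/(m^2 K).
Relaxation time τ = C / λ = 6.75×10^8 / 16.1 = 4.19×10^7 s.
In years: 4.19×10^7 s / (3.156×10^7 s/year) = 1.33 years.

1.33 years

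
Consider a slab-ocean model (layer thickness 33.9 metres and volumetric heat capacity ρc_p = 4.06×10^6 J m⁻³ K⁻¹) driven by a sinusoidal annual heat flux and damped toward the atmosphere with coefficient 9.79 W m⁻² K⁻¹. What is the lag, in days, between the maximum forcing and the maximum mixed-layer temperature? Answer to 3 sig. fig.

Areal heat capacity C = ρc_p × D = 4.06×10^6 × 33.9 = 1.38×10^8 J/(m²·K).
ω = 2π / 3.15×10^7 s = 1.99×10^-7 s⁻¹.
Phase lag φ = arctan(Cω/λ) = arctan(27.4/9.79) = 1.23 rad.
Time lag = φ / ω = 1.23 / 1.99×10^-7 = 6.16×10^6 s = 71.3 days.

71.3 days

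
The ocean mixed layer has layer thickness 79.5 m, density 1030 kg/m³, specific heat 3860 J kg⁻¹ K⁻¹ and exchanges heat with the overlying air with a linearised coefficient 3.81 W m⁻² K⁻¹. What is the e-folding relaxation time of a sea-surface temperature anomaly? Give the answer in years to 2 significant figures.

Areal heat capacity C = ρ c_p D = 1030 × 3860 × 79.5 = 3.16×10^8 J/(m²·K).
Relaxation time τ = C / λ = 3.16×10^8 / 3.81 = 8.30×10^7 s.
In years: 8.30×10^7 s / (3.156×10^7 s/year) = 2.63 years.

2.6 years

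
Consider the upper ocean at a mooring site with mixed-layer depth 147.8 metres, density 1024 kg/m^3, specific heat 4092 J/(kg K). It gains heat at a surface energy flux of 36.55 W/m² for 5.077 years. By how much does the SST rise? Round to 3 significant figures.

Areal heat capacity C = ρ c_p D = 1024 × 4092 × 147.8 = 6.19×10^8 J/(m^2 K).
Net heat input Q = F Δt = 36.55 × (5.077 years × 3.156×10^7 s/year) = 5.86×10^9 J/m².
ΔT = Q / C = 5.86×10^9 / 6.19×10^8 = 9.46 K.

9.46 K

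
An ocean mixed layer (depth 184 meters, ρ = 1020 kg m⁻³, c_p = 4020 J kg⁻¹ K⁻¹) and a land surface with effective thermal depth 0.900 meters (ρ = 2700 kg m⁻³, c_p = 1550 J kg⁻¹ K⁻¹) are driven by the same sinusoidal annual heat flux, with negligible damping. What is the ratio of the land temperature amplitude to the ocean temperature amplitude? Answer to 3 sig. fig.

C_ocean = 1020 × 4020 × 184 = 7.54×10^8 J/(m²·K).
C_land = 2700 × 1550 × 0.900 = 3.77×10^6 J/(m²·K).
Undamped amplitude ∝ 1/C, so A_land/A_ocean = C_ocean/C_land = 200.

200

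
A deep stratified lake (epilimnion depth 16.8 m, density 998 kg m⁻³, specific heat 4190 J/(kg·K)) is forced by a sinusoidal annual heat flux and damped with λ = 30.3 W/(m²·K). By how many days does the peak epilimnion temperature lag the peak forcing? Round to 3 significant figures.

25.1 days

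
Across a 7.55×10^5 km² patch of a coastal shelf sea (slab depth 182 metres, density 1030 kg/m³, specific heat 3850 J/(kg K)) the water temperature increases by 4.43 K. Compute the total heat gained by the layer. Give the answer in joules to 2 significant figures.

2.4×10^21 J

Areal heat capacity C = ρ c_p D = 1030 × 3850 × 182 = 7.22×10^8 J/(m^2 K).
Heat per unit area: q = C ΔT = 7.22×10^8 × 4.43 = 3.20×10^9 J/m².
Total heat: Q = q × A = 3.20×10^9 × (7.55×10^5 × 10⁶ m²) = 2.41×10^21 J.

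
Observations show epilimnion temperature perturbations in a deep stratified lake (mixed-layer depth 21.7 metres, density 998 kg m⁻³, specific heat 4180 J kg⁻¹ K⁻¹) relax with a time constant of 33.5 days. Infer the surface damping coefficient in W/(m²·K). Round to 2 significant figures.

Areal heat capacity C = ρ c_p D = 998 × 4180 × 21.7 = 9.05×10^7 J/(m^2 K).
τ = 33.5 days = 2.89×10^6 s.
λ = C / τ = 9.05×10^7 / 2.89×10^6 = 31.3 W/(m²·K).

31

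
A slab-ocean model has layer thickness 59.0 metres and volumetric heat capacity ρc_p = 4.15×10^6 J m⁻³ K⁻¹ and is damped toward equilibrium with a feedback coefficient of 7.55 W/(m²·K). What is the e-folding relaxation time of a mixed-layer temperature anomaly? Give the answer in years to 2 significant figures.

1.0 years

Areal heat capacity C = ρc_p × D = 4.15×10^6 × 59.0 = 2.45×10^8 J m⁻² K⁻¹.
Relaxation time τ = C / λ = 2.45×10^8 / 7.55 = 3.24×10^7 s.
In years: 3.24×10^7 s / (3.156×10^7 s/year) = 1.03 years.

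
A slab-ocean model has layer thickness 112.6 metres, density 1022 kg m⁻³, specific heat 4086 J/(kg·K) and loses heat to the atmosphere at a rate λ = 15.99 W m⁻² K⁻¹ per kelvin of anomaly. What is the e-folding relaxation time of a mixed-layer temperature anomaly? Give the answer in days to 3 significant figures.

Areal heat capacity C = ρ c_p D = 1022 × 4086 × 112.6 = 4.70×10^8 J/(m²·K).
Relaxation time τ = C / λ = 4.70×10^8 / 15.99 = 2.94×10^7 s.
In days: 2.94×10^7 s / (86400 s/day) = 340 days.

340 days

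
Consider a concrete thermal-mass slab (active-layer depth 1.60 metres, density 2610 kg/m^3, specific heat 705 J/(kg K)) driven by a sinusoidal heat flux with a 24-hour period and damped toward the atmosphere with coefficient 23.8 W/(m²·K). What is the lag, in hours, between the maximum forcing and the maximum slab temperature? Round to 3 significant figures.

Areal heat capacity C = ρ c_p D = 2610 × 705 × 1.60 = 2.94×10^6 J/(m²·K).
ω = 2π / 86400 s = 7.27×10^-5 s⁻¹.
Phase lag φ = arctan(Cω/λ) = arctan(214/23.8) = 1.46 rad.
Time lag = φ / ω = 1.46 / 7.27×10^-5 = 20100 s = 5.58 hours.

5.58 hours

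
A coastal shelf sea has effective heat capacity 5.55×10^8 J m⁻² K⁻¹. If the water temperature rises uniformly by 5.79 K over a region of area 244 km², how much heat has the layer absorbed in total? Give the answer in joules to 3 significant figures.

Areal heat capacity C = 5.55×10^8 J m⁻² K⁻¹ (given).
Heat per unit area: q = C ΔT = 5.55×10^8 × 5.79 = 3.21×10^9 J/m².
Total heat: Q = q × A = 3.21×10^9 × (244 × 10⁶ m²) = 7.84×10^17 J.

7.84×10^17 J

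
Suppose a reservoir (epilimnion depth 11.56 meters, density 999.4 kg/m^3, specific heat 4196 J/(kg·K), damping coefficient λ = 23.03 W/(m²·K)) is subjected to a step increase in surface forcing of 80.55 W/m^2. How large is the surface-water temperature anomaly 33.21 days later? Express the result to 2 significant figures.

Areal heat capacity C = ρ c_p D = 999.4 × 4196 × 11.56 = 4.85×10^7 J/(m^2 K).
τ = C / λ = 4.85×10^7 / 23.03 = 2.10×10^6 s.
Equilibrium anomaly ΔT_eq = F / λ = 80.55 / 23.03 = 3.50 K.
t = 33.21 days = 2.87×10^6 s, so t/τ = 1.36.
ΔT(t) = ΔT_eq (1 − e^(−t/τ)) = 3.50 × (1 − e^−1.36) = 2.60 K.

2.6 K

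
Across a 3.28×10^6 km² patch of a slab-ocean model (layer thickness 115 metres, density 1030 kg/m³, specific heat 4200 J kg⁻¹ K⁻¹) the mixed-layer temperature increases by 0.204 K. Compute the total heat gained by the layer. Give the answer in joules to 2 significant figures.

3.3×10^20 J

Areal heat capacity C = ρ c_p D = 1030 × 4200 × 115 = 4.97×10^8 J m⁻² K⁻¹.
Heat per unit area: q = C ΔT = 4.97×10^8 × 0.204 = 1.01×10^8 J/m².
Total heat: Q = q × A = 1.01×10^8 × (3.28×10^6 × 10⁶ m²) = 3.33×10^20 J.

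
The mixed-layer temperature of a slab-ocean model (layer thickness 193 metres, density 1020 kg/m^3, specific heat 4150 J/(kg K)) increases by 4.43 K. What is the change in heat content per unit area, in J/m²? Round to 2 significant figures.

Areal heat capacity C = ρ c_p D = 1020 × 4150 × 193 = 8.17×10^8 J/(m^2 K).
ΔQ = C ΔT = 8.17×10^8 × 4.43 = 3.62×10^9 J/m².

3.6×10^9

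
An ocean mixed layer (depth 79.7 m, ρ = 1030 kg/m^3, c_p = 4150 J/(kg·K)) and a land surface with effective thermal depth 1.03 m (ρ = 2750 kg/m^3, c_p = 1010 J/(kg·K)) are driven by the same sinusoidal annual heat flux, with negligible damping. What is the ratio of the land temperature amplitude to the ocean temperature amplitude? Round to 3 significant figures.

C_ocean = 1030 × 4150 × 79.7 = 3.41×10^8 J/(m²·K).
C_land = 2750 × 1010 × 1.03 = 2.86×10^6 J/(m²·K).
Undamped amplitude ∝ 1/C, so A_land/A_ocean = C_ocean/C_land = 119.

119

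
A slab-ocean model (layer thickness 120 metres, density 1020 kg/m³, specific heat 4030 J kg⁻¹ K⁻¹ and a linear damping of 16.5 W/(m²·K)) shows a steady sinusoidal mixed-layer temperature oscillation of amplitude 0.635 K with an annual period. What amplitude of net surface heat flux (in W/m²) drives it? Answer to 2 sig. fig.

63

Areal heat capacity C = ρ c_p D = 1020 × 4030 × 120 = 4.93×10^8 J m⁻² K⁻¹.
ω = 2π / 3.15×10^7 s = 1.99×10^-7 s⁻¹.
√((Cω)² + λ²) = √((98.3)² + 16.5²) = 99.7 W/(m²·K).
F₀ = A × √((Cω)²+λ²) = 0.635 × 99.7 = 63.3 W/m².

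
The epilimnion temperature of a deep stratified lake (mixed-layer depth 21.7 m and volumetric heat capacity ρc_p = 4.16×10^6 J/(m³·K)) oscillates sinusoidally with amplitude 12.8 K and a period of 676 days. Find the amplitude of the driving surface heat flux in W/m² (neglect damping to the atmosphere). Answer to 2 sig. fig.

Areal heat capacity C = ρc_p × D = 4.16×10^6 × 21.7 = 9.03×10^7 J m⁻² K⁻¹.
ω = 2π / 5.84×10^7 s = 1.08×10^-7 s⁻¹.
Cω = 9.03×10^7 × 1.08×10^-7 = 9.71 W/(m²·K).
F₀ = A × Cω = 12.8 × 9.71 = 124 W/m².

120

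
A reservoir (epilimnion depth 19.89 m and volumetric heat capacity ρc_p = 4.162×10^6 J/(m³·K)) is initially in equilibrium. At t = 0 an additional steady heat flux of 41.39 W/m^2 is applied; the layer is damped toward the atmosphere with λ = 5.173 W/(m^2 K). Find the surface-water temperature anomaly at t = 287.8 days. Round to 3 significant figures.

Areal heat capacity C = ρc_p × D = 4.162×10^6 × 19.89 = 8.28×10^7 J/(m²·K).
τ = C / λ = 8.28×10^7 / 5.173 = 1.60×10^7 s.
Equilibrium anomaly ΔT_eq = F / λ = 41.39 / 5.173 = 8.00 K.
t = 287.8 days = 2.49×10^7 s, so t/τ = 1.55.
ΔT(t) = ΔT_eq (1 − e^(−t/τ)) = 8.00 × (1 − e^−1.55) = 6.31 K.

6.31 K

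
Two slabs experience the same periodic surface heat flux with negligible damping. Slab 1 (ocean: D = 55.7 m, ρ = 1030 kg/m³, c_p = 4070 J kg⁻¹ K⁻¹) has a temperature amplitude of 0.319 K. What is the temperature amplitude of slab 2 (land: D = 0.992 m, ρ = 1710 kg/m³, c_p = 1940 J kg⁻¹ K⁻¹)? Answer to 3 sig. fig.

22.6 K

C_ocean = 2.33×10^8 J/(m²·K); C_land = 3.29×10^6 J/(m²·K).
A ∝ 1/C ⇒ A_land = A_ocean × C_ocean/C_land = 0.319 × 71.0 = 22.6 K.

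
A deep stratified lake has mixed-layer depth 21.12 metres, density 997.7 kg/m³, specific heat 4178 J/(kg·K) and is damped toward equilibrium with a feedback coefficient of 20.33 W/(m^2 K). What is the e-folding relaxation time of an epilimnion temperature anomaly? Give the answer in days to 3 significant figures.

Areal heat capacity C = ρ c_p D = 997.7 × 4178 × 21.12 = 8.80×10^7 J m⁻² K⁻¹.
Relaxation time τ = C / λ = 8.80×10^7 / 20.33 = 4.33×10^6 s.
In days: 4.33×10^6 s / (86400 s/day) = 50.1 days.

50.1 days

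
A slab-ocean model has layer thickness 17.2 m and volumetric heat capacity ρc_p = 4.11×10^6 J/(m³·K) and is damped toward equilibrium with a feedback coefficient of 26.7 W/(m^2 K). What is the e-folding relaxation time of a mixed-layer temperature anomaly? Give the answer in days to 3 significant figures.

30.6 days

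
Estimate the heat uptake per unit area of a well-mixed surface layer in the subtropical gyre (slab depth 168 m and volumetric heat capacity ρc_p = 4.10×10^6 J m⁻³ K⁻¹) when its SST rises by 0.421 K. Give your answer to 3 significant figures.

2.90×10^8

Areal heat capacity C = ρc_p × D = 4.10×10^6 × 168 = 6.89×10^8 J/(m^2 K).
ΔQ = C ΔT = 6.89×10^8 × 0.421 = 2.90×10^8 J/m².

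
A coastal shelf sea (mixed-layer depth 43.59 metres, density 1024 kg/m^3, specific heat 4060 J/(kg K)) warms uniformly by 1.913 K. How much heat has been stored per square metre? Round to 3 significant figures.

3.47×10^8

Areal heat capacity C = ρ c_p D = 1024 × 4060 × 43.59 = 1.81×10^8 J/(m²·K).
ΔQ = C ΔT = 1.81×10^8 × 1.913 = 3.47×10^8 J/m².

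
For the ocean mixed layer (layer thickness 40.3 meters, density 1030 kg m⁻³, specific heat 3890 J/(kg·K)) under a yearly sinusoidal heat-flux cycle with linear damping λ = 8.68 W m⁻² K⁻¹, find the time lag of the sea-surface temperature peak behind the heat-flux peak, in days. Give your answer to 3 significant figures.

75.9 days

Areal heat capacity C = ρ c_p D = 1030 × 3890 × 40.3 = 1.61×10^8 J/(m²·K).
ω = 2π / 3.15×10^7 s = 1.99×10^-7 s⁻¹.
Phase lag φ = arctan(Cω/λ) = arctan(32.2/8.68) = 1.31 rad.
Time lag = φ / ω = 1.31 / 1.99×10^-7 = 6.56×10^6 s = 75.9 days.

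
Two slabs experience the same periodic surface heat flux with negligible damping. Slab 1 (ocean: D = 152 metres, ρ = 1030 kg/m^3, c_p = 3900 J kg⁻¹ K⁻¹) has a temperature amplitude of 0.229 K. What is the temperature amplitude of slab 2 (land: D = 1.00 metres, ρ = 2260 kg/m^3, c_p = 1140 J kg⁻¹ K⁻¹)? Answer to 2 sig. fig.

C_ocean = 6.11×10^8 J/(m²·K); C_land = 2.58×10^6 J/(m²·K).
A ∝ 1/C ⇒ A_land = A_ocean × C_ocean/C_land = 0.229 × 237 = 54.3 K.

54 K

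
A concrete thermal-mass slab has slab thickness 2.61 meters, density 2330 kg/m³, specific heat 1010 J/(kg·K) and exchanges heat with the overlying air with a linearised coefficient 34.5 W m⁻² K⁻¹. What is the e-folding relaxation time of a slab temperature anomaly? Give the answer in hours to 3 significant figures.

49.5 hours

Areal heat capacity C = ρ c_p D = 2330 × 1010 × 2.61 = 6.14×10^6 J/(m^2 K).
Relaxation time τ = C / λ = 6.14×10^6 / 34.5 = 1.78×10^5 s.
In hours: 1.78×10^5 s / (3600 s/hour) = 49.5 hours.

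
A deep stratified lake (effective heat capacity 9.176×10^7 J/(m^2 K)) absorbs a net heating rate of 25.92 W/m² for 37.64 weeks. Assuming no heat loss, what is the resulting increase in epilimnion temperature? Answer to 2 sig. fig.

6.4 K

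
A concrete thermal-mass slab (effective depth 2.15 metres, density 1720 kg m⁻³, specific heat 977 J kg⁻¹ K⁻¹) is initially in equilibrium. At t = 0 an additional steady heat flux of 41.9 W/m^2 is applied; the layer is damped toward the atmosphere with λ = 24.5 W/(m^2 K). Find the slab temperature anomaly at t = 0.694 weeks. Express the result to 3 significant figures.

1.61 K

Areal heat capacity C = ρ c_p D = 1720 × 977 × 2.15 = 3.61×10^6 J/(m²·K).
τ = C / λ = 3.61×10^6 / 24.5 = 1.47×10^5 s.
Equilibrium anomaly ΔT_eq = F / λ = 41.9 / 24.5 = 1.71 K.
t = 0.694 weeks = 4.20×10^5 s, so t/τ = 2.85.
ΔT(t) = ΔT_eq (1 − e^(−t/τ)) = 1.71 × (1 − e^−2.85) = 1.61 K.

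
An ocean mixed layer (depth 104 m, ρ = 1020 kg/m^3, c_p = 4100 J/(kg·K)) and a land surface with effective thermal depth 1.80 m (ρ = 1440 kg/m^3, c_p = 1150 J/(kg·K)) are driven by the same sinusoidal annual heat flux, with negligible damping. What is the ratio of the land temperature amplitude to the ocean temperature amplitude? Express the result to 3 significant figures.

146

C_ocean = 1020 × 4100 × 104 = 4.35×10^8 J/(m²·K).
C_land = 1440 × 1150 × 1.80 = 2.98×10^6 J/(m²·K).
Undamped amplitude ∝ 1/C, so A_land/A_ocean = C_ocean/C_land = 146.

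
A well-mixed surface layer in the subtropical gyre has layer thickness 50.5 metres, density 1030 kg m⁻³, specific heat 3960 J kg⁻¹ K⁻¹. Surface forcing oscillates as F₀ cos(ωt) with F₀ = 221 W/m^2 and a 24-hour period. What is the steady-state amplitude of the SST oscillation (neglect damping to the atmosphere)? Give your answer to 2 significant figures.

Areal heat capacity C = ρ c_p D = 1030 × 3960 × 50.5 = 2.06×10^8 J/(m²·K).
Angular frequency ω = 2π / T = 2π / 86400 s = 7.27×10^-5 s⁻¹.
Cω = 2.06×10^8 × 7.27×10^-5 = 15000 W/(m²·K).
Amplitude A = F₀ / (Cω) = 221 / 15000 = 0.0148 K.

0.015 K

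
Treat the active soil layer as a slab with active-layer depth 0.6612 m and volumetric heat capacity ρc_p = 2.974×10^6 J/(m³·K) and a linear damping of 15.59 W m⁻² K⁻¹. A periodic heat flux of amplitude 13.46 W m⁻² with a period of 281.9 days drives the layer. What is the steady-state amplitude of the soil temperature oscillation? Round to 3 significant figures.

Areal heat capacity C = ρc_p × D = 2.974×10^6 × 0.6612 = 1.97×10^6 J/(m²·K).
Angular frequency ω = 2π / T = 2π / 2.44×10^7 s = 2.58×10^-7 s⁻¹.
√((Cω)² + λ²) = √((0.507)² + 15.59²) = 15.6 W/(m²·K).
Amplitude A = F₀ / √((Cω)²+λ²) = 13.46 / 15.6 = 0.863 K.

0.863 K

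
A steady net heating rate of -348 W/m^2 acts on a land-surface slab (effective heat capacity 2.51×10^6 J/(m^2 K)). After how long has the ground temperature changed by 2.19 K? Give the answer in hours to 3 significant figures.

4.39 hours

Areal heat capacity C = 2.51×10^6 J/(m^2 K) (given).
Time required: Δt = C ΔT / F = 2.51×10^6 × -2.19 / -348 = 15800 s.
In hours: 15800 s / (3600 s/hour) = 4.39 hours.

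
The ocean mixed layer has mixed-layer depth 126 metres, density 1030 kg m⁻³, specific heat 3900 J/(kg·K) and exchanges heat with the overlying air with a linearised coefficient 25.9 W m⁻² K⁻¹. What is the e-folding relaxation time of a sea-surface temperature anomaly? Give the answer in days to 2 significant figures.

230 days

Areal heat capacity C = ρ c_p D = 1030 × 3900 × 126 = 5.06×10^8 J/(m^2 K).
Relaxation time τ = C / λ = 5.06×10^8 / 25.9 = 1.95×10^7 s.
In days: 1.95×10^7 s / (86400 s/day) = 226 days.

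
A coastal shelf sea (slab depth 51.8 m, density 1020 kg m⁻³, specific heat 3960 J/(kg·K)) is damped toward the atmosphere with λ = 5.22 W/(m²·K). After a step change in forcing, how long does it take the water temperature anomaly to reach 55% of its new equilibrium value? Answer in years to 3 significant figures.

Areal heat capacity C = ρ c_p D = 1020 × 3960 × 51.8 = 2.09×10^8 J/(m²·K).
τ = C / λ = 2.09×10^8 / 5.22 = 4.01×10^7 s.
Fraction reached: 1 − e^(−t/τ) = 0.55 ⇒ t = −τ ln(1 − 0.55) = τ × 0.799.
t = 3.20×10^7 s = 1.01 years.

1.01 years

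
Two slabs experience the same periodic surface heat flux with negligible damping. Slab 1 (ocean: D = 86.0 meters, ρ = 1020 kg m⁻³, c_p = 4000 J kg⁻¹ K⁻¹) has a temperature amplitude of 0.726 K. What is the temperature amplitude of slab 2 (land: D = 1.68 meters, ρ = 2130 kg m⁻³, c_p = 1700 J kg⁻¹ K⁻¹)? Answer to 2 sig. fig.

C_ocean = 3.51×10^8 J/(m²·K); C_land = 6.08×10^6 J/(m²·K).
A ∝ 1/C ⇒ A_land = A_ocean × C_ocean/C_land = 0.726 × 57.7 = 41.9 K.

42 K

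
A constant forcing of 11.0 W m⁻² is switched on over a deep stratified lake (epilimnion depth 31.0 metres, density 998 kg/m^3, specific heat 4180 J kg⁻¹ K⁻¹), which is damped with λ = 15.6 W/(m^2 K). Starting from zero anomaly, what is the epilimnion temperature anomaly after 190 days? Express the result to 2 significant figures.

Areal heat capacity C = ρ c_p D = 998 × 4180 × 31.0 = 1.29×10^8 J/(m^2 K).
τ = C / λ = 1.29×10^8 / 15.6 = 8.29×10^6 s.
Equilibrium anomaly ΔT_eq = F / λ = 11.0 / 15.6 = 0.705 K.
t = 190 days = 1.64×10^7 s, so t/τ = 1.98.
ΔT(t) = ΔT_eq (1 − e^(−t/τ)) = 0.705 × (1 − e^−1.98) = 0.608 K.

0.61 K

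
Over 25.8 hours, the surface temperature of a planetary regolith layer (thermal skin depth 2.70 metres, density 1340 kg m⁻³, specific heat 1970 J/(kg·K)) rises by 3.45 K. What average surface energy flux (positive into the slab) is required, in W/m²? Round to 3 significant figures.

Areal heat capacity C = ρ c_p D = 1340 × 1970 × 2.70 = 7.13×10^6 J/(m²·K).
Required heat per unit area: Q = C ΔT = 7.13×10^6 × 3.45 = 2.46×10^7 J/m².
Flux F = Q / Δt = 2.46×10^7 / 92900 s = 265 W/m².

265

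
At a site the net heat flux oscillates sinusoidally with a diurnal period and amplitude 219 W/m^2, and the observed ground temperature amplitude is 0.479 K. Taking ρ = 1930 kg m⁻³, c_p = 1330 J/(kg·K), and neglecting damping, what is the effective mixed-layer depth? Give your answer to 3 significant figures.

2.45 m

ω = 2π / 86400 s = 7.27×10^-5 s⁻¹.
Required C = F₀ / (A ω) = 219 / (0.479 × 7.27×10^-5) = 6.29×10^6 J/(m²·K).
D = C / (ρ c_p) = 6.29×10^6 / (1930 × 1330) = 2.45 m.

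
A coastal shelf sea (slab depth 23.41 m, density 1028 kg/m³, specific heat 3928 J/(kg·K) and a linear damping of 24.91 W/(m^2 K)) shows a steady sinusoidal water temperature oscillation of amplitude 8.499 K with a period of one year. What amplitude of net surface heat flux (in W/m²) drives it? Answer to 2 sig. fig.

Areal heat capacity C = ρ c_p D = 1028 × 3928 × 23.41 = 9.45×10^7 J m⁻² K⁻¹.
ω = 2π / 3.15×10^7 s = 1.99×10^-7 s⁻¹.
√((Cω)² + λ²) = √((18.8)² + 24.91²) = 31.2 W/(m²·K).
F₀ = A × √((Cω)²+λ²) = 8.499 × 31.2 = 265 W/m².

270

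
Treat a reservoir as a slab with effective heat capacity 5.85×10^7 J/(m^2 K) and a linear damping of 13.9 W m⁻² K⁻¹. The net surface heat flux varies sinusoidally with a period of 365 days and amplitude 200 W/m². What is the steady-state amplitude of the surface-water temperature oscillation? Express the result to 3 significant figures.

Areal heat capacity C = 5.85×10^7 J/(m^2 K) (given).
Angular frequency ω = 2π / T = 2π / 3.15×10^7 s = 1.99×10^-7 s⁻¹.
√((Cω)² + λ²) = √((11.7)² + 13.9²) = 18.1 W/(m²·K).
Amplitude A = F₀ / √((Cω)²+λ²) = 200 / 18.1 = 11.0 K.

11.0 K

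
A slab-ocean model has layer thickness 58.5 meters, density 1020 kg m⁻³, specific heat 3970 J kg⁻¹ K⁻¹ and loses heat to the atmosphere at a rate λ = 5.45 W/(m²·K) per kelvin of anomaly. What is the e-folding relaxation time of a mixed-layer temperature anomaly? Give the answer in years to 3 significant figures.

1.38 years

Areal heat capacity C = ρ c_p D = 1020 × 3970 × 58.5 = 2.37×10^8 J m⁻² K⁻¹.
Relaxation time τ = C / λ = 2.37×10^8 / 5.45 = 4.35×10^7 s.
In years: 4.35×10^7 s / (3.156×10^7 s/year) = 1.38 years.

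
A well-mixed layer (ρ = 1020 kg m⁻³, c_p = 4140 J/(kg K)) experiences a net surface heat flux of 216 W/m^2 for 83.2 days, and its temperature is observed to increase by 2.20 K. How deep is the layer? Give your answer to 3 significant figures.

Heat input Q = F Δt = 216 × 7.19×10^6 s = 1.55×10^9 J/m².
Required areal heat capacity C = Q / ΔT = 7.06×10^8 J/(m²·K).
Depth D = C / (ρ c_p) = 7.06×10^8 / (1020 × 4140) = 167 m.

167 m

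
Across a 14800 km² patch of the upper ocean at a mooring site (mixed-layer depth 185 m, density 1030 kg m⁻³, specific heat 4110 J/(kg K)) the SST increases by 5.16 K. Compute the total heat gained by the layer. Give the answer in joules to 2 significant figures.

6.0×10^19 J

Areal heat capacity C = ρ c_p D = 1030 × 4110 × 185 = 7.83×10^8 J/(m²·K).
Heat per unit area: q = C ΔT = 7.83×10^8 × 5.16 = 4.04×10^9 J/m².
Total heat: Q = q × A = 4.04×10^9 × (14800 × 10⁶ m²) = 5.98×10^19 J.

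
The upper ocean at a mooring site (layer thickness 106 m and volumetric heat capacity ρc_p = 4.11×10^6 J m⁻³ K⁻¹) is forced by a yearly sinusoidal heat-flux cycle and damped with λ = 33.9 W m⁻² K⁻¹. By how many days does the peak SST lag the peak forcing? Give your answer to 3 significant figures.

Areal heat capacity C = ρc_p × D = 4.11×10^6 × 106 = 4.36×10^8 J/(m^2 K).
ω = 2π / 3.15×10^7 s = 1.99×10^-7 s⁻¹.
Phase lag φ = arctan(Cω/λ) = arctan(86.8/33.9) = 1.20 rad.
Time lag = φ / ω = 1.20 / 1.99×10^-7 = 6.02×10^6 s = 69.6 days.

69.6 days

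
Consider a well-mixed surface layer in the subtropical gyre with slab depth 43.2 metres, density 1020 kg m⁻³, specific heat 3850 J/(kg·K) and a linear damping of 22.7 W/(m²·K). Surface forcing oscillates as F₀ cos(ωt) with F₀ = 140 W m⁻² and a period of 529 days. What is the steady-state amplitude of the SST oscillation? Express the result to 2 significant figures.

4.3 K

Areal heat capacity C = ρ c_p D = 1020 × 3850 × 43.2 = 1.70×10^8 J/(m²·K).
Angular frequency ω = 2π / T = 2π / 4.57×10^7 s = 1.37×10^-7 s⁻¹.
√((Cω)² + λ²) = √((23.3)² + 22.7²) = 32.5 W/(m²·K).
Amplitude A = F₀ / √((Cω)²+λ²) = 140 / 32.5 = 4.30 K.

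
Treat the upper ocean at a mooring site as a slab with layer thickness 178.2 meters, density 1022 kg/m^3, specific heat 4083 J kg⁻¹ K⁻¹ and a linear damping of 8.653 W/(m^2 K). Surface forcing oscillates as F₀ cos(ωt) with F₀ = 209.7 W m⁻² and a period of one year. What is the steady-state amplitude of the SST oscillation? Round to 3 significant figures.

Areal heat capacity C = ρ c_p D = 1022 × 4083 × 178.2 = 7.44×10^8 J m⁻² K⁻¹.
Angular frequency ω = 2π / T = 2π / 3.15×10^7 s = 1.99×10^-7 s⁻¹.
√((Cω)² + λ²) = √((148)² + 8.653²) = 148 W/(m²·K).
Amplitude A = F₀ / √((Cω)²+λ²) = 209.7 / 148 = 1.41 K.

1.41 K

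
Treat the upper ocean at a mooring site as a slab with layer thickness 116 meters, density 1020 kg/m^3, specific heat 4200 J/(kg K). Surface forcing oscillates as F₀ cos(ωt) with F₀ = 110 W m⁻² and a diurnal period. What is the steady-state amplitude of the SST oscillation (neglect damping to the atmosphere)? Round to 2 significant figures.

Areal heat capacity C = ρ c_p D = 1020 × 4200 × 116 = 4.97×10^8 J/(m^2 K).
Angular frequency ω = 2π / T = 2π / 86400 s = 7.27×10^-5 s⁻¹.
Cω = 4.97×10^8 × 7.27×10^-5 = 36100 W/(m²·K).
Amplitude A = F₀ / (Cω) = 110 / 36100 = 0.00304 K.

0.0030 K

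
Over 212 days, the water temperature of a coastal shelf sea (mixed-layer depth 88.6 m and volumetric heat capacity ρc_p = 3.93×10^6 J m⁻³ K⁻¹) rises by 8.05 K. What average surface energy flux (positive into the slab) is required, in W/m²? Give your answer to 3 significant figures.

153

Areal heat capacity C = ρc_p × D = 3.93×10^6 × 88.6 = 3.48×10^8 J m⁻² K⁻¹.
Required heat per unit area: Q = C ΔT = 3.48×10^8 × 8.05 = 2.80×10^9 J/m².
Flux F = Q / Δt = 2.80×10^9 / 1.83×10^7 s = 153 W/m².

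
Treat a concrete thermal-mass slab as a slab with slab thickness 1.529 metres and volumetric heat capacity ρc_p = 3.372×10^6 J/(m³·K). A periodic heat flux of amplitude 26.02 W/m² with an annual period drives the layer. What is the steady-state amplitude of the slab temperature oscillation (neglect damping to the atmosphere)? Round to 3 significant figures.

25.3 K

Areal heat capacity C = ρc_p × D = 3.372×10^6 × 1.529 = 5.16×10^6 J/(m^2 K).
Angular frequency ω = 2π / T = 2π / 3.15×10^7 s = 1.99×10^-7 s⁻¹.
Cω = 5.16×10^6 × 1.99×10^-7 = 1.03 W/(m²·K).
Amplitude A = F₀ / (Cω) = 26.02 / 1.03 = 25.3 K.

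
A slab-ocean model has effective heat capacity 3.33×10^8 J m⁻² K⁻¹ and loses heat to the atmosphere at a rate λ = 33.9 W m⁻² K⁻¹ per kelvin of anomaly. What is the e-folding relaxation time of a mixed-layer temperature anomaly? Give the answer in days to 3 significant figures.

114 days

Areal heat capacity C = 3.33×10^8 J m⁻² K⁻¹ (given).
Relaxation time τ = C / λ = 3.33×10^8 / 33.9 = 9.82×10^6 s.
In days: 9.82×10^6 s / (86400 s/day) = 114 days.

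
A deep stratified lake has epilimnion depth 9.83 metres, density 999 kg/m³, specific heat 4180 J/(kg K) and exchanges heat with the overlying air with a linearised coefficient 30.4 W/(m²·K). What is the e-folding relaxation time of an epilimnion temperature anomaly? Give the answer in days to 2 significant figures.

Areal heat capacity C = ρ c_p D = 999 × 4180 × 9.83 = 4.10×10^7 J/(m²·K).
Relaxation time τ = C / λ = 4.10×10^7 / 30.4 = 1.35×10^6 s.
In days: 1.35×10^6 s / (86400 s/day) = 15.6 days.

16 days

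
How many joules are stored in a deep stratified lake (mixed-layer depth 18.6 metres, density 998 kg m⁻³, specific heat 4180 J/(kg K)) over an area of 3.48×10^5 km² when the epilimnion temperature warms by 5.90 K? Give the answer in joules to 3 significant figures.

Areal heat capacity C = ρ c_p D = 998 × 4180 × 18.6 = 7.76×10^7 J/(m^2 K).
Heat per unit area: q = C ΔT = 7.76×10^7 × 5.90 = 4.58×10^8 J/m².
Total heat: Q = q × A = 4.58×10^8 × (3.48×10^5 × 10⁶ m²) = 1.59×10^20 J.

1.59×10^20 J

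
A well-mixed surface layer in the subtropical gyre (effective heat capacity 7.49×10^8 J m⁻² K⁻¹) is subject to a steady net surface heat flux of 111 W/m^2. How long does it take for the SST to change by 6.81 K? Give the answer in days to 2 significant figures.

Areal heat capacity C = 7.49×10^8 J m⁻² K⁻¹ (given).
Time required: Δt = C ΔT / F = 7.49×10^8 × 6.81 / 111 = 4.60×10^7 s.
In days: 4.60×10^7 s / (86400 s/day) = 532 days.

530 days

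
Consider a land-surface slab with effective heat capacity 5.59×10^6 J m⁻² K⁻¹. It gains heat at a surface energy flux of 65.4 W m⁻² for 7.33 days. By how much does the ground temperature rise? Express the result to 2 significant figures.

7.4 K

Areal heat capacity C = 5.59×10^6 J m⁻² K⁻¹ (given).
Net heat input Q = F Δt = 65.4 × (7.33 days × 86400 s/day) = 4.14×10^7 J/m².
ΔT = Q / C = 4.14×10^7 / 5.59×10^6 = 7.41 K.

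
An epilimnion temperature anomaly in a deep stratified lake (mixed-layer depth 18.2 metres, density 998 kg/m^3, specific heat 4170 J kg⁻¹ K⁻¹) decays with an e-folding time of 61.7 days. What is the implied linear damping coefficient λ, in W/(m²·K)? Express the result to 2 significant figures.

14

Areal heat capacity C = ρ c_p D = 998 × 4170 × 18.2 = 7.57×10^7 J/(m^2 K).
τ = 61.7 days = 5.33×10^6 s.
λ = C / τ = 7.57×10^7 / 5.33×10^6 = 14.2 W/(m²·K).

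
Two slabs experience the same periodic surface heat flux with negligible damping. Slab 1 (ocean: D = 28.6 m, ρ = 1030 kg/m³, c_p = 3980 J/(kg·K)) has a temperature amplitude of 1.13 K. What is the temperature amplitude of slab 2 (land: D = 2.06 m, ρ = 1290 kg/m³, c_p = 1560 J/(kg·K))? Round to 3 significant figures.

32.0 K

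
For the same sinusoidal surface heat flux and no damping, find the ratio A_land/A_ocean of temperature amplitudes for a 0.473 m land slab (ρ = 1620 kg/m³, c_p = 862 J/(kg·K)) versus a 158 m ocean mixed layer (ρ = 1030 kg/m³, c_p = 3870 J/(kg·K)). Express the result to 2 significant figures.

C_ocean = 1030 × 3870 × 158 = 6.30×10^8 J/(m²·K).
C_land = 1620 × 862 × 0.473 = 6.61×10^5 J/(m²·K).
Undamped amplitude ∝ 1/C, so A_land/A_ocean = C_ocean/C_land = 954.

950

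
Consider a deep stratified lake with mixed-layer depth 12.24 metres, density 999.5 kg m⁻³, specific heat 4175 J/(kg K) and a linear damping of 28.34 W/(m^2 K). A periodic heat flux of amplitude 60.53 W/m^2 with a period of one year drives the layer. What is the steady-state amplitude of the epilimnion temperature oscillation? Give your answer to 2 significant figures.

Areal heat capacity C = ρ c_p D = 999.5 × 4175 × 12.24 = 5.11×10^7 J/(m^2 K).
Angular frequency ω = 2π / T = 2π / 3.15×10^7 s = 1.99×10^-7 s⁻¹.
√((Cω)² + λ²) = √((10.2)² + 28.34²) = 30.1 W/(m²·K).
Amplitude A = F₀ / √((Cω)²+λ²) = 60.53 / 30.1 = 2.01 K.

2.0 K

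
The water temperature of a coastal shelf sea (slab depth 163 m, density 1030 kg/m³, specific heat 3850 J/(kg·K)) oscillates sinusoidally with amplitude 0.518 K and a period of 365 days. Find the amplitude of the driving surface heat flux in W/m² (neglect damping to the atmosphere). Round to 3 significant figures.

66.7

Areal heat capacity C = ρ c_p D = 1030 × 3850 × 163 = 6.46×10^8 J m⁻² K⁻¹.
ω = 2π / 3.15×10^7 s = 1.99×10^-7 s⁻¹.
Cω = 6.46×10^8 × 1.99×10^-7 = 129 W/(m²·K).
F₀ = A × Cω = 0.518 × 129 = 66.7 W/m².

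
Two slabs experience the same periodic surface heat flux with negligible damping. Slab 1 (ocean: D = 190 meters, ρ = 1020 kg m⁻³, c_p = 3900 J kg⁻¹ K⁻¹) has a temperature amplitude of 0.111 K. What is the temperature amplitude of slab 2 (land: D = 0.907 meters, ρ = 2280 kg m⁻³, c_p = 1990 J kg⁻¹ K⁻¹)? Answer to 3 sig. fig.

20.4 K

C_ocean = 7.56×10^8 J/(m²·K); C_land = 4.12×10^6 J/(m²·K).
A ∝ 1/C ⇒ A_land = A_ocean × C_ocean/C_land = 0.111 × 184 = 20.4 K.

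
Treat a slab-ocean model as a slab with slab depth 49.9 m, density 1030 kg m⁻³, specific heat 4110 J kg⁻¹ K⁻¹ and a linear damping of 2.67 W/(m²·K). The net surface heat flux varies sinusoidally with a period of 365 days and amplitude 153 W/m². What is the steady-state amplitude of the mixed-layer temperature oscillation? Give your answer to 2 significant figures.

Areal heat capacity C = ρ c_p D = 1030 × 4110 × 49.9 = 2.11×10^8 J/(m^2 K).
Angular frequency ω = 2π / T = 2π / 3.15×10^7 s = 1.99×10^-7 s⁻¹.
√((Cω)² + λ²) = √((42.1)² + 2.67²) = 42.2 W/(m²·K).
Amplitude A = F₀ / √((Cω)²+λ²) = 153 / 42.2 = 3.63 K.

3.6 K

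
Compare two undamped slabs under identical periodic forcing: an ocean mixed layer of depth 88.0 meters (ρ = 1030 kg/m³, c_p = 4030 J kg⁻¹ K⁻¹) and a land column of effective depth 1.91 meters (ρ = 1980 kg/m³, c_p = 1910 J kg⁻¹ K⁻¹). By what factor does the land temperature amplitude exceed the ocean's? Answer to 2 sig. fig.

C_ocean = 1030 × 4030 × 88.0 = 3.65×10^8 J/(m²·K).
C_land = 1980 × 1910 × 1.91 = 7.22×10^6 J/(m²·K).
Undamped amplitude ∝ 1/C, so A_land/A_ocean = C_ocean/C_land = 50.6.

51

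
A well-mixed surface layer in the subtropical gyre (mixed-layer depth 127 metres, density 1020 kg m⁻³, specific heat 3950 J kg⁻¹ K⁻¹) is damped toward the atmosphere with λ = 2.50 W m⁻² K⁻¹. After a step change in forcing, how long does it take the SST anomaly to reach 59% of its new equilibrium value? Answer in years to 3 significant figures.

5.78 years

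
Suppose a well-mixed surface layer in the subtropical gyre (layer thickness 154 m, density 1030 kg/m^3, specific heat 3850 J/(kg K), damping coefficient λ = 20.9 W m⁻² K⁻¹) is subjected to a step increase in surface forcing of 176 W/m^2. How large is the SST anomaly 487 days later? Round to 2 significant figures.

Areal heat capacity C = ρ c_p D = 1030 × 3850 × 154 = 6.11×10^8 J m⁻² K⁻¹.
τ = C / λ = 6.11×10^8 / 20.9 = 2.92×10^7 s.
Equilibrium anomaly ΔT_eq = F / λ = 176 / 20.9 = 8.42 K.
t = 487 days = 4.21×10^7 s, so t/τ = 1.44.
ΔT(t) = ΔT_eq (1 − e^(−t/τ)) = 8.42 × (1 − e^−1.44) = 6.43 K.

6.4 K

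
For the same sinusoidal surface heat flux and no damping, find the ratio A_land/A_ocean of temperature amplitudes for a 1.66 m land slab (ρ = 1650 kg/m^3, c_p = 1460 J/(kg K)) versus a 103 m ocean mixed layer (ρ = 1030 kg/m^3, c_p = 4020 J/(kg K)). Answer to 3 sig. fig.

107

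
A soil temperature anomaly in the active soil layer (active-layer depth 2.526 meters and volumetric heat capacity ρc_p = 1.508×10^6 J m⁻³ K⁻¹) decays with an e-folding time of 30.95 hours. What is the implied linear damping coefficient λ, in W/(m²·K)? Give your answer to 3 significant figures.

Areal heat capacity C = ρc_p × D = 1.508×10^6 × 2.526 = 3.81×10^6 J/(m²·K).
τ = 30.95 hours = 1.11×10^5 s.
λ = C / τ = 3.81×10^6 / 1.11×10^5 = 34.2 W/(m²·K).

34.2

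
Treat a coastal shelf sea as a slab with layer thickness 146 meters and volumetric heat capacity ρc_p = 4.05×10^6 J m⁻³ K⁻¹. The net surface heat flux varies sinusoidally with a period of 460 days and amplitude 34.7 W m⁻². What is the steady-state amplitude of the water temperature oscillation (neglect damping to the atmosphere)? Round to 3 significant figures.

Areal heat capacity C = ρc_p × D = 4.05×10^6 × 146 = 5.91×10^8 J m⁻² K⁻¹.
Angular frequency ω = 2π / T = 2π / 3.97×10^7 s = 1.58×10^-7 s⁻¹.
Cω = 5.91×10^8 × 1.58×10^-7 = 93.5 W/(m²·K).
Amplitude A = F₀ / (Cω) = 34.7 / 93.5 = 0.371 K.

0.371 K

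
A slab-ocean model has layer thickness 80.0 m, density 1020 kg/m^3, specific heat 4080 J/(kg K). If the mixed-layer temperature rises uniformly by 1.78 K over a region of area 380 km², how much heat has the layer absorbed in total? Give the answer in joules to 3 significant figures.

Areal heat capacity C = ρ c_p D = 1020 × 4080 × 80.0 = 3.33×10^8 J/(m²·K).
Heat per unit area: q = C ΔT = 3.33×10^8 × 1.78 = 5.93×10^8 J/m².
Total heat: Q = q × A = 5.93×10^8 × (380 × 10⁶ m²) = 2.25×10^17 J.

2.25×10^17 J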